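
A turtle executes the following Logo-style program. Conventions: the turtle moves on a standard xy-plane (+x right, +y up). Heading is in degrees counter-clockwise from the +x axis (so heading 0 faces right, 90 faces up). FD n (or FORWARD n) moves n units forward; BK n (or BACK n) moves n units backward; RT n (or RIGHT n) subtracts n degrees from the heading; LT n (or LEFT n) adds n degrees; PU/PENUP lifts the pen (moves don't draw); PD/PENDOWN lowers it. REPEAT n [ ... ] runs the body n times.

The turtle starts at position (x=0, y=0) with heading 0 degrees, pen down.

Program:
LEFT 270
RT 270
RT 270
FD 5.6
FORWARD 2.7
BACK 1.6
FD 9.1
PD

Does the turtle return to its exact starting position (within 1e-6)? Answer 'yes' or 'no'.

Executing turtle program step by step:
Start: pos=(0,0), heading=0, pen down
LT 270: heading 0 -> 270
RT 270: heading 270 -> 0
RT 270: heading 0 -> 90
FD 5.6: (0,0) -> (0,5.6) [heading=90, draw]
FD 2.7: (0,5.6) -> (0,8.3) [heading=90, draw]
BK 1.6: (0,8.3) -> (0,6.7) [heading=90, draw]
FD 9.1: (0,6.7) -> (0,15.8) [heading=90, draw]
PD: pen down
Final: pos=(0,15.8), heading=90, 4 segment(s) drawn

Start position: (0, 0)
Final position: (0, 15.8)
Distance = 15.8; >= 1e-6 -> NOT closed

Answer: no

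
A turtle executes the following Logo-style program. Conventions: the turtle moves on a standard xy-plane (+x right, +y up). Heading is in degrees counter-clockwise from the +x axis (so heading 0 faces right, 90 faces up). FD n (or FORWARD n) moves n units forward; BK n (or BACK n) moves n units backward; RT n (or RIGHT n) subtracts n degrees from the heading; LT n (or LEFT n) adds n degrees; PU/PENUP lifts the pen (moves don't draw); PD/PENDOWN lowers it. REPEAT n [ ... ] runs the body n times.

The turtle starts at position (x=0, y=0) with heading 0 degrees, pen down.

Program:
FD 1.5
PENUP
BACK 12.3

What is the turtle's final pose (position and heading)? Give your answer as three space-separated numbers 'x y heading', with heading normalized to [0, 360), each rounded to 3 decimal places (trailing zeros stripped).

Executing turtle program step by step:
Start: pos=(0,0), heading=0, pen down
FD 1.5: (0,0) -> (1.5,0) [heading=0, draw]
PU: pen up
BK 12.3: (1.5,0) -> (-10.8,0) [heading=0, move]
Final: pos=(-10.8,0), heading=0, 1 segment(s) drawn

Answer: -10.8 0 0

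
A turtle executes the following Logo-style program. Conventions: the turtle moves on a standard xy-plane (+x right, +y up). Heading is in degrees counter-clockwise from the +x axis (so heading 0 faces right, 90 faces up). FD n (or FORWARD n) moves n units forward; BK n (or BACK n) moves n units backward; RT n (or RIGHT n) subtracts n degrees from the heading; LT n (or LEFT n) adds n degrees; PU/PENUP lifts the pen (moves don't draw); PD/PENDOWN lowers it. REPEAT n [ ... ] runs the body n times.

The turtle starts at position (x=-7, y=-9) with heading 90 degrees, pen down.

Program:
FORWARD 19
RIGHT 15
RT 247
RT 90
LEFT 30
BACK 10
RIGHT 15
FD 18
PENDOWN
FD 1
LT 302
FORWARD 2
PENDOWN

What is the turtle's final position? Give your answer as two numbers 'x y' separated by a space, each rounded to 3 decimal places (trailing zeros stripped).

Executing turtle program step by step:
Start: pos=(-7,-9), heading=90, pen down
FD 19: (-7,-9) -> (-7,10) [heading=90, draw]
RT 15: heading 90 -> 75
RT 247: heading 75 -> 188
RT 90: heading 188 -> 98
LT 30: heading 98 -> 128
BK 10: (-7,10) -> (-0.843,2.12) [heading=128, draw]
RT 15: heading 128 -> 113
FD 18: (-0.843,2.12) -> (-7.877,18.689) [heading=113, draw]
PD: pen down
FD 1: (-7.877,18.689) -> (-8.267,19.609) [heading=113, draw]
LT 302: heading 113 -> 55
FD 2: (-8.267,19.609) -> (-7.12,21.248) [heading=55, draw]
PD: pen down
Final: pos=(-7.12,21.248), heading=55, 5 segment(s) drawn

Answer: -7.12 21.248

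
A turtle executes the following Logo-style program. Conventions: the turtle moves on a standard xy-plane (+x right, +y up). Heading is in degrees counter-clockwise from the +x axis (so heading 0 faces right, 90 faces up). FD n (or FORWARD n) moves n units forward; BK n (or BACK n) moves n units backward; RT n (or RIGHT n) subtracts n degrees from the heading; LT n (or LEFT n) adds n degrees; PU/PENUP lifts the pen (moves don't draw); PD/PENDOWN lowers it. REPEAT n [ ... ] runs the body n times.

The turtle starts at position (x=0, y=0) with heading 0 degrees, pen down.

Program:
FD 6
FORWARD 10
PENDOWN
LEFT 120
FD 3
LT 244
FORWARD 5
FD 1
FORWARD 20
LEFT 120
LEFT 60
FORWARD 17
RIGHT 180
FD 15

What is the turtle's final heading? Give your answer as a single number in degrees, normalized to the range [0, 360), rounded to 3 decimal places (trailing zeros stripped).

Executing turtle program step by step:
Start: pos=(0,0), heading=0, pen down
FD 6: (0,0) -> (6,0) [heading=0, draw]
FD 10: (6,0) -> (16,0) [heading=0, draw]
PD: pen down
LT 120: heading 0 -> 120
FD 3: (16,0) -> (14.5,2.598) [heading=120, draw]
LT 244: heading 120 -> 4
FD 5: (14.5,2.598) -> (19.488,2.947) [heading=4, draw]
FD 1: (19.488,2.947) -> (20.485,3.017) [heading=4, draw]
FD 20: (20.485,3.017) -> (40.437,4.412) [heading=4, draw]
LT 120: heading 4 -> 124
LT 60: heading 124 -> 184
FD 17: (40.437,4.412) -> (23.478,3.226) [heading=184, draw]
RT 180: heading 184 -> 4
FD 15: (23.478,3.226) -> (38.442,4.272) [heading=4, draw]
Final: pos=(38.442,4.272), heading=4, 8 segment(s) drawn

Answer: 4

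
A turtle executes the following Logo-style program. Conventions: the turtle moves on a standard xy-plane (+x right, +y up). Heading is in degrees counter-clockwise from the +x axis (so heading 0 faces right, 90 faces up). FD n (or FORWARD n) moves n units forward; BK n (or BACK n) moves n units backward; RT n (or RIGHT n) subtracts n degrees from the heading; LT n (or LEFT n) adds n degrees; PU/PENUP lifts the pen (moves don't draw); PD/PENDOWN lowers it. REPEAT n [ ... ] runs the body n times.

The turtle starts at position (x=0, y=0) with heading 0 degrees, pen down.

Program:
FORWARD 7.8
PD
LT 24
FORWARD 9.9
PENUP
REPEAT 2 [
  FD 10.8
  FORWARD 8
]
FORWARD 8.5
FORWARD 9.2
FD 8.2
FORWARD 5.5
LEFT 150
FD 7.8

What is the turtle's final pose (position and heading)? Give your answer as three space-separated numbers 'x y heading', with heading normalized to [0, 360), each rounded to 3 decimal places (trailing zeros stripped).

Executing turtle program step by step:
Start: pos=(0,0), heading=0, pen down
FD 7.8: (0,0) -> (7.8,0) [heading=0, draw]
PD: pen down
LT 24: heading 0 -> 24
FD 9.9: (7.8,0) -> (16.844,4.027) [heading=24, draw]
PU: pen up
REPEAT 2 [
  -- iteration 1/2 --
  FD 10.8: (16.844,4.027) -> (26.71,8.419) [heading=24, move]
  FD 8: (26.71,8.419) -> (34.019,11.673) [heading=24, move]
  -- iteration 2/2 --
  FD 10.8: (34.019,11.673) -> (43.885,16.066) [heading=24, move]
  FD 8: (43.885,16.066) -> (51.193,19.32) [heading=24, move]
]
FD 8.5: (51.193,19.32) -> (58.959,22.777) [heading=24, move]
FD 9.2: (58.959,22.777) -> (67.363,26.519) [heading=24, move]
FD 8.2: (67.363,26.519) -> (74.854,29.854) [heading=24, move]
FD 5.5: (74.854,29.854) -> (79.879,32.092) [heading=24, move]
LT 150: heading 24 -> 174
FD 7.8: (79.879,32.092) -> (72.121,32.907) [heading=174, move]
Final: pos=(72.121,32.907), heading=174, 2 segment(s) drawn

Answer: 72.121 32.907 174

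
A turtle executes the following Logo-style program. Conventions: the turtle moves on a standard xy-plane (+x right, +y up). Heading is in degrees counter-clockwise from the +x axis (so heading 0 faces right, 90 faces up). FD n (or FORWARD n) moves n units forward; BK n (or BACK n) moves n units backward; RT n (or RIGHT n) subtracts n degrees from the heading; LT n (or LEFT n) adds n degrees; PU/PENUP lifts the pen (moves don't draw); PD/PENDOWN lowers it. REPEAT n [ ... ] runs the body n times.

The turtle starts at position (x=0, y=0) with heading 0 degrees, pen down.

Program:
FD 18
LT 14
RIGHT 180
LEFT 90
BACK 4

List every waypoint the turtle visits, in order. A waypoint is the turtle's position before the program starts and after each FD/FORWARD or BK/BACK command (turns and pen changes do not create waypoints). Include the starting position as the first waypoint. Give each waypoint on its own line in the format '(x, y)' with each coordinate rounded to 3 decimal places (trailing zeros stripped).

Executing turtle program step by step:
Start: pos=(0,0), heading=0, pen down
FD 18: (0,0) -> (18,0) [heading=0, draw]
LT 14: heading 0 -> 14
RT 180: heading 14 -> 194
LT 90: heading 194 -> 284
BK 4: (18,0) -> (17.032,3.881) [heading=284, draw]
Final: pos=(17.032,3.881), heading=284, 2 segment(s) drawn
Waypoints (3 total):
(0, 0)
(18, 0)
(17.032, 3.881)

Answer: (0, 0)
(18, 0)
(17.032, 3.881)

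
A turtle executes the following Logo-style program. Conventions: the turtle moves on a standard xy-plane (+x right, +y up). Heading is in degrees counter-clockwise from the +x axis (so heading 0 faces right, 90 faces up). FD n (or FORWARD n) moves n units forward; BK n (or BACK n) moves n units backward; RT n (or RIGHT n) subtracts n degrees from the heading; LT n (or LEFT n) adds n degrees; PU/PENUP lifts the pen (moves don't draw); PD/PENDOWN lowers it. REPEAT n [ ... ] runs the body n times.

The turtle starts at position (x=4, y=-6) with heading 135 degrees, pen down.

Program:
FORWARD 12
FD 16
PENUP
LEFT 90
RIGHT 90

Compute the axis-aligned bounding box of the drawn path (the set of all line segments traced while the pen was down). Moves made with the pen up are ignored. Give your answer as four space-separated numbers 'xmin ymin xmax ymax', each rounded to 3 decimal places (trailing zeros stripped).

Answer: -15.799 -6 4 13.799

Derivation:
Executing turtle program step by step:
Start: pos=(4,-6), heading=135, pen down
FD 12: (4,-6) -> (-4.485,2.485) [heading=135, draw]
FD 16: (-4.485,2.485) -> (-15.799,13.799) [heading=135, draw]
PU: pen up
LT 90: heading 135 -> 225
RT 90: heading 225 -> 135
Final: pos=(-15.799,13.799), heading=135, 2 segment(s) drawn

Segment endpoints: x in {-15.799, -4.485, 4}, y in {-6, 2.485, 13.799}
xmin=-15.799, ymin=-6, xmax=4, ymax=13.799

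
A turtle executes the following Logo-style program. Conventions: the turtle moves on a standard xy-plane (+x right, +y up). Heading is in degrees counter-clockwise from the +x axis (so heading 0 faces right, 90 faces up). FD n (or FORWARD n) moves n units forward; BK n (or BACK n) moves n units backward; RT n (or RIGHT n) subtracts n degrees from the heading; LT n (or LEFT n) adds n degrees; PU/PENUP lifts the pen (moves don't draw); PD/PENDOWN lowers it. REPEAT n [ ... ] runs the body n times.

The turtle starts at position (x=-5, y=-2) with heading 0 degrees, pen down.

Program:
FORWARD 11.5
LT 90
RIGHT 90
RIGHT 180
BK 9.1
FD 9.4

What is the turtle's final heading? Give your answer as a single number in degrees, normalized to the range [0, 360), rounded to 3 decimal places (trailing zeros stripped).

Executing turtle program step by step:
Start: pos=(-5,-2), heading=0, pen down
FD 11.5: (-5,-2) -> (6.5,-2) [heading=0, draw]
LT 90: heading 0 -> 90
RT 90: heading 90 -> 0
RT 180: heading 0 -> 180
BK 9.1: (6.5,-2) -> (15.6,-2) [heading=180, draw]
FD 9.4: (15.6,-2) -> (6.2,-2) [heading=180, draw]
Final: pos=(6.2,-2), heading=180, 3 segment(s) drawn

Answer: 180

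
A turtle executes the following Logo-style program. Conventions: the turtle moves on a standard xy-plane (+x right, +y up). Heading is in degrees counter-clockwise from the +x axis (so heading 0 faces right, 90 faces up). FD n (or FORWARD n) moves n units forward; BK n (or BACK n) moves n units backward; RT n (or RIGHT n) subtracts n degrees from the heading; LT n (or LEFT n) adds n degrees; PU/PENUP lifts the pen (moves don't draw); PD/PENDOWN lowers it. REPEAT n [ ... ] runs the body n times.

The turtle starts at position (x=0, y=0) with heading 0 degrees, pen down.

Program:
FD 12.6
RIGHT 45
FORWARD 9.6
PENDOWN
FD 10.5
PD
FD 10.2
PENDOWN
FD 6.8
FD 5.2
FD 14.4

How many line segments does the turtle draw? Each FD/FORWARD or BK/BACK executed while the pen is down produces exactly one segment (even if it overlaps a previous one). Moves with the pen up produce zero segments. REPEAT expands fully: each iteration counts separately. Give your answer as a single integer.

Executing turtle program step by step:
Start: pos=(0,0), heading=0, pen down
FD 12.6: (0,0) -> (12.6,0) [heading=0, draw]
RT 45: heading 0 -> 315
FD 9.6: (12.6,0) -> (19.388,-6.788) [heading=315, draw]
PD: pen down
FD 10.5: (19.388,-6.788) -> (26.813,-14.213) [heading=315, draw]
PD: pen down
FD 10.2: (26.813,-14.213) -> (34.025,-21.425) [heading=315, draw]
PD: pen down
FD 6.8: (34.025,-21.425) -> (38.834,-26.234) [heading=315, draw]
FD 5.2: (38.834,-26.234) -> (42.511,-29.911) [heading=315, draw]
FD 14.4: (42.511,-29.911) -> (52.693,-40.093) [heading=315, draw]
Final: pos=(52.693,-40.093), heading=315, 7 segment(s) drawn
Segments drawn: 7

Answer: 7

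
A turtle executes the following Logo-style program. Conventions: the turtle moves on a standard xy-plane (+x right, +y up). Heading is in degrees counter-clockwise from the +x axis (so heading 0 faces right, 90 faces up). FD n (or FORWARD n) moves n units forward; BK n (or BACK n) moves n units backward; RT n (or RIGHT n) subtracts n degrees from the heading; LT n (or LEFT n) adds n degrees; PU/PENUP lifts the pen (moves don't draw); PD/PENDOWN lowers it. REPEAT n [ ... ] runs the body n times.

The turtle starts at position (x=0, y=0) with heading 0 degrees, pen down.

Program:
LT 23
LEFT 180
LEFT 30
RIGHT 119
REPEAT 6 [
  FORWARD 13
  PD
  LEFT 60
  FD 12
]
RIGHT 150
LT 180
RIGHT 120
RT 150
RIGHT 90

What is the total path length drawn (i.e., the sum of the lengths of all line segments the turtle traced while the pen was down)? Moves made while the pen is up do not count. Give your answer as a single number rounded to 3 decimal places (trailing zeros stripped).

Answer: 150

Derivation:
Executing turtle program step by step:
Start: pos=(0,0), heading=0, pen down
LT 23: heading 0 -> 23
LT 180: heading 23 -> 203
LT 30: heading 203 -> 233
RT 119: heading 233 -> 114
REPEAT 6 [
  -- iteration 1/6 --
  FD 13: (0,0) -> (-5.288,11.876) [heading=114, draw]
  PD: pen down
  LT 60: heading 114 -> 174
  FD 12: (-5.288,11.876) -> (-17.222,13.13) [heading=174, draw]
  -- iteration 2/6 --
  FD 13: (-17.222,13.13) -> (-30.151,14.489) [heading=174, draw]
  PD: pen down
  LT 60: heading 174 -> 234
  FD 12: (-30.151,14.489) -> (-37.204,4.781) [heading=234, draw]
  -- iteration 3/6 --
  FD 13: (-37.204,4.781) -> (-44.845,-5.736) [heading=234, draw]
  PD: pen down
  LT 60: heading 234 -> 294
  FD 12: (-44.845,-5.736) -> (-39.964,-16.699) [heading=294, draw]
  -- iteration 4/6 --
  FD 13: (-39.964,-16.699) -> (-34.677,-28.575) [heading=294, draw]
  PD: pen down
  LT 60: heading 294 -> 354
  FD 12: (-34.677,-28.575) -> (-22.743,-29.829) [heading=354, draw]
  -- iteration 5/6 --
  FD 13: (-22.743,-29.829) -> (-9.814,-31.188) [heading=354, draw]
  PD: pen down
  LT 60: heading 354 -> 54
  FD 12: (-9.814,-31.188) -> (-2.76,-21.48) [heading=54, draw]
  -- iteration 6/6 --
  FD 13: (-2.76,-21.48) -> (4.881,-10.963) [heading=54, draw]
  PD: pen down
  LT 60: heading 54 -> 114
  FD 12: (4.881,-10.963) -> (0,0) [heading=114, draw]
]
RT 150: heading 114 -> 324
LT 180: heading 324 -> 144
RT 120: heading 144 -> 24
RT 150: heading 24 -> 234
RT 90: heading 234 -> 144
Final: pos=(0,0), heading=144, 12 segment(s) drawn

Segment lengths:
  seg 1: (0,0) -> (-5.288,11.876), length = 13
  seg 2: (-5.288,11.876) -> (-17.222,13.13), length = 12
  seg 3: (-17.222,13.13) -> (-30.151,14.489), length = 13
  seg 4: (-30.151,14.489) -> (-37.204,4.781), length = 12
  seg 5: (-37.204,4.781) -> (-44.845,-5.736), length = 13
  seg 6: (-44.845,-5.736) -> (-39.964,-16.699), length = 12
  seg 7: (-39.964,-16.699) -> (-34.677,-28.575), length = 13
  seg 8: (-34.677,-28.575) -> (-22.743,-29.829), length = 12
  seg 9: (-22.743,-29.829) -> (-9.814,-31.188), length = 13
  seg 10: (-9.814,-31.188) -> (-2.76,-21.48), length = 12
  seg 11: (-2.76,-21.48) -> (4.881,-10.963), length = 13
  seg 12: (4.881,-10.963) -> (0,0), length = 12
Total = 150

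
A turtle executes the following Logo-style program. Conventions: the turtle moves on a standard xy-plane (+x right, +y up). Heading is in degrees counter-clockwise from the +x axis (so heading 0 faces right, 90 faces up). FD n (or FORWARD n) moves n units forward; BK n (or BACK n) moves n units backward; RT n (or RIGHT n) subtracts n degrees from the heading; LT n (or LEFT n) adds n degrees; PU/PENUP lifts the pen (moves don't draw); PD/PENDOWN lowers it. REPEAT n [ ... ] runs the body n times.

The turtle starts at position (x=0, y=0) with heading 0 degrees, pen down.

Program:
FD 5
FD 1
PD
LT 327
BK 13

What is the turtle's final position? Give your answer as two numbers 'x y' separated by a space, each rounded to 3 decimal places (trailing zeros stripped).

Answer: -4.903 7.08

Derivation:
Executing turtle program step by step:
Start: pos=(0,0), heading=0, pen down
FD 5: (0,0) -> (5,0) [heading=0, draw]
FD 1: (5,0) -> (6,0) [heading=0, draw]
PD: pen down
LT 327: heading 0 -> 327
BK 13: (6,0) -> (-4.903,7.08) [heading=327, draw]
Final: pos=(-4.903,7.08), heading=327, 3 segment(s) drawn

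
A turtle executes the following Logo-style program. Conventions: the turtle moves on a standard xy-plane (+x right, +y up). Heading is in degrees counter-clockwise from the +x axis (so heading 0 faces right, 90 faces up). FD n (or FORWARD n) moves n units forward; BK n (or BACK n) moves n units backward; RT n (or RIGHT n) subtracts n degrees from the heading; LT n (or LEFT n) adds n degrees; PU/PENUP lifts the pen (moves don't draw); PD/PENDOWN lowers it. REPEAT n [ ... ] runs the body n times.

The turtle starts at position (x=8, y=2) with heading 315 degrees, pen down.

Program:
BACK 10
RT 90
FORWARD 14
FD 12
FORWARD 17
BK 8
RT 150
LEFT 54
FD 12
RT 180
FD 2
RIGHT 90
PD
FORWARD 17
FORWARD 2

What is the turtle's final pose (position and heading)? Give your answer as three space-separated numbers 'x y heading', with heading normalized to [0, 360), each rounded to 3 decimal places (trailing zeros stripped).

Executing turtle program step by step:
Start: pos=(8,2), heading=315, pen down
BK 10: (8,2) -> (0.929,9.071) [heading=315, draw]
RT 90: heading 315 -> 225
FD 14: (0.929,9.071) -> (-8.971,-0.828) [heading=225, draw]
FD 12: (-8.971,-0.828) -> (-17.456,-9.314) [heading=225, draw]
FD 17: (-17.456,-9.314) -> (-29.477,-21.335) [heading=225, draw]
BK 8: (-29.477,-21.335) -> (-23.82,-15.678) [heading=225, draw]
RT 150: heading 225 -> 75
LT 54: heading 75 -> 129
FD 12: (-23.82,-15.678) -> (-31.372,-6.352) [heading=129, draw]
RT 180: heading 129 -> 309
FD 2: (-31.372,-6.352) -> (-30.113,-7.906) [heading=309, draw]
RT 90: heading 309 -> 219
PD: pen down
FD 17: (-30.113,-7.906) -> (-43.324,-18.605) [heading=219, draw]
FD 2: (-43.324,-18.605) -> (-44.879,-19.863) [heading=219, draw]
Final: pos=(-44.879,-19.863), heading=219, 9 segment(s) drawn

Answer: -44.879 -19.863 219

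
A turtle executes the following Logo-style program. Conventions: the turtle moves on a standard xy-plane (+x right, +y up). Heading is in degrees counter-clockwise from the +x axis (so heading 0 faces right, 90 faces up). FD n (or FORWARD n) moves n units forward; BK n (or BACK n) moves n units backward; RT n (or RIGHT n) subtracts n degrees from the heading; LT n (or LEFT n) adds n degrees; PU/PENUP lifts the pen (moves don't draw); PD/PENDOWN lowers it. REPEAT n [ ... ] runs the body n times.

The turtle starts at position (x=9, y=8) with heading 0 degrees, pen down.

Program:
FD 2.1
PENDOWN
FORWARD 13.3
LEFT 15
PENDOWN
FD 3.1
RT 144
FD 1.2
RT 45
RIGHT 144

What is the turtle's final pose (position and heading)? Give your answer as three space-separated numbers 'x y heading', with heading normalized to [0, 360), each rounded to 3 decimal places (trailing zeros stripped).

Answer: 26.639 7.87 42

Derivation:
Executing turtle program step by step:
Start: pos=(9,8), heading=0, pen down
FD 2.1: (9,8) -> (11.1,8) [heading=0, draw]
PD: pen down
FD 13.3: (11.1,8) -> (24.4,8) [heading=0, draw]
LT 15: heading 0 -> 15
PD: pen down
FD 3.1: (24.4,8) -> (27.394,8.802) [heading=15, draw]
RT 144: heading 15 -> 231
FD 1.2: (27.394,8.802) -> (26.639,7.87) [heading=231, draw]
RT 45: heading 231 -> 186
RT 144: heading 186 -> 42
Final: pos=(26.639,7.87), heading=42, 4 segment(s) drawn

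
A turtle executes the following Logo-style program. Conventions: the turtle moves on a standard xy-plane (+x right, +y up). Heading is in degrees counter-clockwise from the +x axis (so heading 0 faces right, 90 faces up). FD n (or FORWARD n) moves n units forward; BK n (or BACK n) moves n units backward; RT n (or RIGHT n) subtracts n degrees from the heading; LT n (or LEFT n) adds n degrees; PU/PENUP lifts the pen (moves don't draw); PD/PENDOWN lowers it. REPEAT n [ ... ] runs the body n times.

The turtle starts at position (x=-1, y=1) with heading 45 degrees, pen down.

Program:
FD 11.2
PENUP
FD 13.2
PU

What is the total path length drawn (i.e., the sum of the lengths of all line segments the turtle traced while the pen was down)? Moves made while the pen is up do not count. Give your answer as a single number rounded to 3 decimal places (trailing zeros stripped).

Answer: 11.2

Derivation:
Executing turtle program step by step:
Start: pos=(-1,1), heading=45, pen down
FD 11.2: (-1,1) -> (6.92,8.92) [heading=45, draw]
PU: pen up
FD 13.2: (6.92,8.92) -> (16.253,18.253) [heading=45, move]
PU: pen up
Final: pos=(16.253,18.253), heading=45, 1 segment(s) drawn

Segment lengths:
  seg 1: (-1,1) -> (6.92,8.92), length = 11.2
Total = 11.2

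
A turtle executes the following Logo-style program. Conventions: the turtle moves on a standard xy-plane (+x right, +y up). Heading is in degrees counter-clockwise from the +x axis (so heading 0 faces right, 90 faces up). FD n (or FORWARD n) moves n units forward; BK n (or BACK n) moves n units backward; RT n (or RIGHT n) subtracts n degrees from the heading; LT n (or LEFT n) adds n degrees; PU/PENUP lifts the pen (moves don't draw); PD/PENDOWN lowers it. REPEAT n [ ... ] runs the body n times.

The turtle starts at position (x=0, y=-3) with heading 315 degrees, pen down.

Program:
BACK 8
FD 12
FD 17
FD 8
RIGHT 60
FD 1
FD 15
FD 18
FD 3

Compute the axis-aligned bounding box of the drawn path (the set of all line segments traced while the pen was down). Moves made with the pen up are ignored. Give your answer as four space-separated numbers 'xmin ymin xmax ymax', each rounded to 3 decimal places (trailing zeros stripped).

Answer: -5.657 -59.245 20.506 2.657

Derivation:
Executing turtle program step by step:
Start: pos=(0,-3), heading=315, pen down
BK 8: (0,-3) -> (-5.657,2.657) [heading=315, draw]
FD 12: (-5.657,2.657) -> (2.828,-5.828) [heading=315, draw]
FD 17: (2.828,-5.828) -> (14.849,-17.849) [heading=315, draw]
FD 8: (14.849,-17.849) -> (20.506,-23.506) [heading=315, draw]
RT 60: heading 315 -> 255
FD 1: (20.506,-23.506) -> (20.247,-24.472) [heading=255, draw]
FD 15: (20.247,-24.472) -> (16.365,-38.961) [heading=255, draw]
FD 18: (16.365,-38.961) -> (11.706,-56.348) [heading=255, draw]
FD 3: (11.706,-56.348) -> (10.93,-59.245) [heading=255, draw]
Final: pos=(10.93,-59.245), heading=255, 8 segment(s) drawn

Segment endpoints: x in {-5.657, 0, 2.828, 10.93, 11.706, 14.849, 16.365, 20.247, 20.506}, y in {-59.245, -56.348, -38.961, -24.472, -23.506, -17.849, -5.828, -3, 2.657}
xmin=-5.657, ymin=-59.245, xmax=20.506, ymax=2.657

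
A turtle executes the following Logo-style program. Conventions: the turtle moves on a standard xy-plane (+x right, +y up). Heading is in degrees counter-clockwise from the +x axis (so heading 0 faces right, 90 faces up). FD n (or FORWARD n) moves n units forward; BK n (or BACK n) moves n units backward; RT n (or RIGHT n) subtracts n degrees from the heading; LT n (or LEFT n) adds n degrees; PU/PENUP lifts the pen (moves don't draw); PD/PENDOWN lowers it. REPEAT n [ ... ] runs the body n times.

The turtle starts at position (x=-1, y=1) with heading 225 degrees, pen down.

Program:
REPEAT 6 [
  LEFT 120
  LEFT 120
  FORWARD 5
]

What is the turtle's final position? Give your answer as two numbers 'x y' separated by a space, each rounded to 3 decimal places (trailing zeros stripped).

Answer: -1 1

Derivation:
Executing turtle program step by step:
Start: pos=(-1,1), heading=225, pen down
REPEAT 6 [
  -- iteration 1/6 --
  LT 120: heading 225 -> 345
  LT 120: heading 345 -> 105
  FD 5: (-1,1) -> (-2.294,5.83) [heading=105, draw]
  -- iteration 2/6 --
  LT 120: heading 105 -> 225
  LT 120: heading 225 -> 345
  FD 5: (-2.294,5.83) -> (2.536,4.536) [heading=345, draw]
  -- iteration 3/6 --
  LT 120: heading 345 -> 105
  LT 120: heading 105 -> 225
  FD 5: (2.536,4.536) -> (-1,1) [heading=225, draw]
  -- iteration 4/6 --
  LT 120: heading 225 -> 345
  LT 120: heading 345 -> 105
  FD 5: (-1,1) -> (-2.294,5.83) [heading=105, draw]
  -- iteration 5/6 --
  LT 120: heading 105 -> 225
  LT 120: heading 225 -> 345
  FD 5: (-2.294,5.83) -> (2.536,4.536) [heading=345, draw]
  -- iteration 6/6 --
  LT 120: heading 345 -> 105
  LT 120: heading 105 -> 225
  FD 5: (2.536,4.536) -> (-1,1) [heading=225, draw]
]
Final: pos=(-1,1), heading=225, 6 segment(s) drawn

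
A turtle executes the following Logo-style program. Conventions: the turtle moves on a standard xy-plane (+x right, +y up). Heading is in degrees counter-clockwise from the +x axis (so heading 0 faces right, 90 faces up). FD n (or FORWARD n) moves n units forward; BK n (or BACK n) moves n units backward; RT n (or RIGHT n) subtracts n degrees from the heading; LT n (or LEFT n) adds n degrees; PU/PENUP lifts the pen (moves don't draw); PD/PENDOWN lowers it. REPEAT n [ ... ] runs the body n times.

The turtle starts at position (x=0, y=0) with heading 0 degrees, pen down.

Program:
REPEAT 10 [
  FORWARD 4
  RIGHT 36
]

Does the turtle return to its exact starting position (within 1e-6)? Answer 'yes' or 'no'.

Answer: yes

Derivation:
Executing turtle program step by step:
Start: pos=(0,0), heading=0, pen down
REPEAT 10 [
  -- iteration 1/10 --
  FD 4: (0,0) -> (4,0) [heading=0, draw]
  RT 36: heading 0 -> 324
  -- iteration 2/10 --
  FD 4: (4,0) -> (7.236,-2.351) [heading=324, draw]
  RT 36: heading 324 -> 288
  -- iteration 3/10 --
  FD 4: (7.236,-2.351) -> (8.472,-6.155) [heading=288, draw]
  RT 36: heading 288 -> 252
  -- iteration 4/10 --
  FD 4: (8.472,-6.155) -> (7.236,-9.96) [heading=252, draw]
  RT 36: heading 252 -> 216
  -- iteration 5/10 --
  FD 4: (7.236,-9.96) -> (4,-12.311) [heading=216, draw]
  RT 36: heading 216 -> 180
  -- iteration 6/10 --
  FD 4: (4,-12.311) -> (0,-12.311) [heading=180, draw]
  RT 36: heading 180 -> 144
  -- iteration 7/10 --
  FD 4: (0,-12.311) -> (-3.236,-9.96) [heading=144, draw]
  RT 36: heading 144 -> 108
  -- iteration 8/10 --
  FD 4: (-3.236,-9.96) -> (-4.472,-6.155) [heading=108, draw]
  RT 36: heading 108 -> 72
  -- iteration 9/10 --
  FD 4: (-4.472,-6.155) -> (-3.236,-2.351) [heading=72, draw]
  RT 36: heading 72 -> 36
  -- iteration 10/10 --
  FD 4: (-3.236,-2.351) -> (0,0) [heading=36, draw]
  RT 36: heading 36 -> 0
]
Final: pos=(0,0), heading=0, 10 segment(s) drawn

Start position: (0, 0)
Final position: (0, 0)
Distance = 0; < 1e-6 -> CLOSED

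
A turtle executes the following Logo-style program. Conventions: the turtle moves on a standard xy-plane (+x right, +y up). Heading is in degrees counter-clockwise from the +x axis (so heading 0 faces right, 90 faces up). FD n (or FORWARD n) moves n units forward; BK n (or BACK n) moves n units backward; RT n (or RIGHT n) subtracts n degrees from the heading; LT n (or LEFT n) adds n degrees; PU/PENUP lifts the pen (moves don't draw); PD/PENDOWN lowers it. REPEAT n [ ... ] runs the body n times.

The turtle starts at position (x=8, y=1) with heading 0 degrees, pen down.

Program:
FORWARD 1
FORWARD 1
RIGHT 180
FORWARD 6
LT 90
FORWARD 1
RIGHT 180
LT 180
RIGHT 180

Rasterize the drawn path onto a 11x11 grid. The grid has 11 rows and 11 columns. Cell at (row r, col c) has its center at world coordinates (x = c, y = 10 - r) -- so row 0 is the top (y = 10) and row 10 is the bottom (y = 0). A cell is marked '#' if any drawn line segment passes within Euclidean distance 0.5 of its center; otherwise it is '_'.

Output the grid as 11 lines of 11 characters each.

Segment 0: (8,1) -> (9,1)
Segment 1: (9,1) -> (10,1)
Segment 2: (10,1) -> (4,1)
Segment 3: (4,1) -> (4,-0)

Answer: ___________
___________
___________
___________
___________
___________
___________
___________
___________
____#######
____#______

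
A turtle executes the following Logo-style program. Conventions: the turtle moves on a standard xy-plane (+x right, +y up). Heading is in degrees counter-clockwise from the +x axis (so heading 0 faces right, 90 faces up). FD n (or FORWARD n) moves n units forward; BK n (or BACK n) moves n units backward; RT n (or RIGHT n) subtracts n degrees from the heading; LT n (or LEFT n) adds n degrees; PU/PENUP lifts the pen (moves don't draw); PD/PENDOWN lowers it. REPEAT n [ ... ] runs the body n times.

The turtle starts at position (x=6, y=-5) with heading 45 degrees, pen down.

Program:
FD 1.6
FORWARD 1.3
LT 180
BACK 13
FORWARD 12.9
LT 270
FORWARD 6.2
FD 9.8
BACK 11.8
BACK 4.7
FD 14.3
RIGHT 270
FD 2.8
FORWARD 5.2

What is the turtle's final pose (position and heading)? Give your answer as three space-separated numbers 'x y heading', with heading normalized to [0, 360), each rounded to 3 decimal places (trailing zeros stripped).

Executing turtle program step by step:
Start: pos=(6,-5), heading=45, pen down
FD 1.6: (6,-5) -> (7.131,-3.869) [heading=45, draw]
FD 1.3: (7.131,-3.869) -> (8.051,-2.949) [heading=45, draw]
LT 180: heading 45 -> 225
BK 13: (8.051,-2.949) -> (17.243,6.243) [heading=225, draw]
FD 12.9: (17.243,6.243) -> (8.121,-2.879) [heading=225, draw]
LT 270: heading 225 -> 135
FD 6.2: (8.121,-2.879) -> (3.737,1.505) [heading=135, draw]
FD 9.8: (3.737,1.505) -> (-3.192,8.435) [heading=135, draw]
BK 11.8: (-3.192,8.435) -> (5.151,0.091) [heading=135, draw]
BK 4.7: (5.151,0.091) -> (8.475,-3.232) [heading=135, draw]
FD 14.3: (8.475,-3.232) -> (-1.637,6.879) [heading=135, draw]
RT 270: heading 135 -> 225
FD 2.8: (-1.637,6.879) -> (-3.617,4.899) [heading=225, draw]
FD 5.2: (-3.617,4.899) -> (-7.294,1.223) [heading=225, draw]
Final: pos=(-7.294,1.223), heading=225, 11 segment(s) drawn

Answer: -7.294 1.223 225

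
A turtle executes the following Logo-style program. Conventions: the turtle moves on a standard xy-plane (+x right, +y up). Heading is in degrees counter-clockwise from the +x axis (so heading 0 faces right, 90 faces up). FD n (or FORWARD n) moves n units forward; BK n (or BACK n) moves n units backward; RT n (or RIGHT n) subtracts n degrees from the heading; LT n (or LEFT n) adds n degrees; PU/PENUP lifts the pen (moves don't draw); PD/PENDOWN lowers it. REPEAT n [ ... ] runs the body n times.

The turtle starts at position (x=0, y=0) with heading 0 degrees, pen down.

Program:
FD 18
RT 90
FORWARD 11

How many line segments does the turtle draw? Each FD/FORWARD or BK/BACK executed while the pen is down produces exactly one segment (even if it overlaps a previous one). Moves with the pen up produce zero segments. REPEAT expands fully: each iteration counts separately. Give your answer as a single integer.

Executing turtle program step by step:
Start: pos=(0,0), heading=0, pen down
FD 18: (0,0) -> (18,0) [heading=0, draw]
RT 90: heading 0 -> 270
FD 11: (18,0) -> (18,-11) [heading=270, draw]
Final: pos=(18,-11), heading=270, 2 segment(s) drawn
Segments drawn: 2

Answer: 2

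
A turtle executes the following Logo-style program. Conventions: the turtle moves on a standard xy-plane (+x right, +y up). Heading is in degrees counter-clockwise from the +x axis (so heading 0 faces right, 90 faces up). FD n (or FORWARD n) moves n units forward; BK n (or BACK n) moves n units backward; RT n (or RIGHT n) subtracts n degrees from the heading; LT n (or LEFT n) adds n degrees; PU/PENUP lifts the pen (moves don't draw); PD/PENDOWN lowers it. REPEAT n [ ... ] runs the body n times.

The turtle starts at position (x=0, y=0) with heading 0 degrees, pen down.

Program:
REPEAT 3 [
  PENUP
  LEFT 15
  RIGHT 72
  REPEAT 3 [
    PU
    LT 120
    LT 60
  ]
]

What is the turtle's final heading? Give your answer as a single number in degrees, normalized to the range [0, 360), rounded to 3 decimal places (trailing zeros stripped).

Answer: 9

Derivation:
Executing turtle program step by step:
Start: pos=(0,0), heading=0, pen down
REPEAT 3 [
  -- iteration 1/3 --
  PU: pen up
  LT 15: heading 0 -> 15
  RT 72: heading 15 -> 303
  REPEAT 3 [
    -- iteration 1/3 --
    PU: pen up
    LT 120: heading 303 -> 63
    LT 60: heading 63 -> 123
    -- iteration 2/3 --
    PU: pen up
    LT 120: heading 123 -> 243
    LT 60: heading 243 -> 303
    -- iteration 3/3 --
    PU: pen up
    LT 120: heading 303 -> 63
    LT 60: heading 63 -> 123
  ]
  -- iteration 2/3 --
  PU: pen up
  LT 15: heading 123 -> 138
  RT 72: heading 138 -> 66
  REPEAT 3 [
    -- iteration 1/3 --
    PU: pen up
    LT 120: heading 66 -> 186
    LT 60: heading 186 -> 246
    -- iteration 2/3 --
    PU: pen up
    LT 120: heading 246 -> 6
    LT 60: heading 6 -> 66
    -- iteration 3/3 --
    PU: pen up
    LT 120: heading 66 -> 186
    LT 60: heading 186 -> 246
  ]
  -- iteration 3/3 --
  PU: pen up
  LT 15: heading 246 -> 261
  RT 72: heading 261 -> 189
  REPEAT 3 [
    -- iteration 1/3 --
    PU: pen up
    LT 120: heading 189 -> 309
    LT 60: heading 309 -> 9
    -- iteration 2/3 --
    PU: pen up
    LT 120: heading 9 -> 129
    LT 60: heading 129 -> 189
    -- iteration 3/3 --
    PU: pen up
    LT 120: heading 189 -> 309
    LT 60: heading 309 -> 9
  ]
]
Final: pos=(0,0), heading=9, 0 segment(s) drawn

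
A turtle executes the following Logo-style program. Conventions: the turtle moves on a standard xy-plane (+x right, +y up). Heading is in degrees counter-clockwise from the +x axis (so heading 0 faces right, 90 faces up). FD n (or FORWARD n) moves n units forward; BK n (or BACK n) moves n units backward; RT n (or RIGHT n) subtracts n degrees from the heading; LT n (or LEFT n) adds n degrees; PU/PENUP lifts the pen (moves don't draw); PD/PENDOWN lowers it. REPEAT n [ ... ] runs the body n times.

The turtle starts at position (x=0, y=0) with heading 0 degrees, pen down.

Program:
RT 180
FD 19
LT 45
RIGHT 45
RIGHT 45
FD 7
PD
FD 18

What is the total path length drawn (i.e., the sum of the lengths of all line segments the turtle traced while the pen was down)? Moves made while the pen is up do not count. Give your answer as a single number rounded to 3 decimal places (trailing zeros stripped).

Answer: 44

Derivation:
Executing turtle program step by step:
Start: pos=(0,0), heading=0, pen down
RT 180: heading 0 -> 180
FD 19: (0,0) -> (-19,0) [heading=180, draw]
LT 45: heading 180 -> 225
RT 45: heading 225 -> 180
RT 45: heading 180 -> 135
FD 7: (-19,0) -> (-23.95,4.95) [heading=135, draw]
PD: pen down
FD 18: (-23.95,4.95) -> (-36.678,17.678) [heading=135, draw]
Final: pos=(-36.678,17.678), heading=135, 3 segment(s) drawn

Segment lengths:
  seg 1: (0,0) -> (-19,0), length = 19
  seg 2: (-19,0) -> (-23.95,4.95), length = 7
  seg 3: (-23.95,4.95) -> (-36.678,17.678), length = 18
Total = 44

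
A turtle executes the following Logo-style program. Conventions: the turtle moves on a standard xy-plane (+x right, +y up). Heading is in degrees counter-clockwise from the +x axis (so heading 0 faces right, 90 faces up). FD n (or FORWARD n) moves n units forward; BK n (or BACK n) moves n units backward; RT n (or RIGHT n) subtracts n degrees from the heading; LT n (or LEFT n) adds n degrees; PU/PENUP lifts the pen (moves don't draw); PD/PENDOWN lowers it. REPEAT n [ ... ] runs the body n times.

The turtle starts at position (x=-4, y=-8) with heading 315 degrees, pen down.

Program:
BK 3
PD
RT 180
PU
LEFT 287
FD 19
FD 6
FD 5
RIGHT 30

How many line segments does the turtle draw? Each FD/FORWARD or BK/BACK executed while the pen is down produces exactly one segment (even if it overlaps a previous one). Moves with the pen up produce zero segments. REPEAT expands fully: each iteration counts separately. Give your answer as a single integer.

Answer: 1

Derivation:
Executing turtle program step by step:
Start: pos=(-4,-8), heading=315, pen down
BK 3: (-4,-8) -> (-6.121,-5.879) [heading=315, draw]
PD: pen down
RT 180: heading 315 -> 135
PU: pen up
LT 287: heading 135 -> 62
FD 19: (-6.121,-5.879) -> (2.799,10.897) [heading=62, move]
FD 6: (2.799,10.897) -> (5.615,16.195) [heading=62, move]
FD 5: (5.615,16.195) -> (7.963,20.61) [heading=62, move]
RT 30: heading 62 -> 32
Final: pos=(7.963,20.61), heading=32, 1 segment(s) drawn
Segments drawn: 1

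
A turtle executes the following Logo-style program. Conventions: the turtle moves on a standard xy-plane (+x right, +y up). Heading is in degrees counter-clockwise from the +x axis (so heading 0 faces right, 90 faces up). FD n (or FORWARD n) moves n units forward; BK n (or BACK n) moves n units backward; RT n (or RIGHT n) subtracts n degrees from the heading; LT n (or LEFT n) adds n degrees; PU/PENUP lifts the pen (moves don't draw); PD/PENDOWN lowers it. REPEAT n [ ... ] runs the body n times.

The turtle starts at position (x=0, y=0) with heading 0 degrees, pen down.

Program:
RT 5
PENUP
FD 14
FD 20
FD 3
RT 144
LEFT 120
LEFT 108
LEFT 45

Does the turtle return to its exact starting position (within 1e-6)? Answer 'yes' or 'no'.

Answer: no

Derivation:
Executing turtle program step by step:
Start: pos=(0,0), heading=0, pen down
RT 5: heading 0 -> 355
PU: pen up
FD 14: (0,0) -> (13.947,-1.22) [heading=355, move]
FD 20: (13.947,-1.22) -> (33.871,-2.963) [heading=355, move]
FD 3: (33.871,-2.963) -> (36.859,-3.225) [heading=355, move]
RT 144: heading 355 -> 211
LT 120: heading 211 -> 331
LT 108: heading 331 -> 79
LT 45: heading 79 -> 124
Final: pos=(36.859,-3.225), heading=124, 0 segment(s) drawn

Start position: (0, 0)
Final position: (36.859, -3.225)
Distance = 37; >= 1e-6 -> NOT closed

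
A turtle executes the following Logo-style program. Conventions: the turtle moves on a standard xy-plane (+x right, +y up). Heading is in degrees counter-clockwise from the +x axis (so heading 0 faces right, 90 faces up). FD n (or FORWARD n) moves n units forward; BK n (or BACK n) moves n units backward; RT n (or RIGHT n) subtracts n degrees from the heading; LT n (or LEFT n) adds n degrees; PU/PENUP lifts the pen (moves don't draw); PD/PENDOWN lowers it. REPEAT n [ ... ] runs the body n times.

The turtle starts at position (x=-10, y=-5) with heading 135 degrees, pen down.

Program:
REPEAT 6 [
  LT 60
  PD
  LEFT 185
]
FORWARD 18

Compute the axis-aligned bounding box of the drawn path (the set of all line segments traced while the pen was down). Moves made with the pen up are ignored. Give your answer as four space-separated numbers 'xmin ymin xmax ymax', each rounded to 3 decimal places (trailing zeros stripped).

Executing turtle program step by step:
Start: pos=(-10,-5), heading=135, pen down
REPEAT 6 [
  -- iteration 1/6 --
  LT 60: heading 135 -> 195
  PD: pen down
  LT 185: heading 195 -> 20
  -- iteration 2/6 --
  LT 60: heading 20 -> 80
  PD: pen down
  LT 185: heading 80 -> 265
  -- iteration 3/6 --
  LT 60: heading 265 -> 325
  PD: pen down
  LT 185: heading 325 -> 150
  -- iteration 4/6 --
  LT 60: heading 150 -> 210
  PD: pen down
  LT 185: heading 210 -> 35
  -- iteration 5/6 --
  LT 60: heading 35 -> 95
  PD: pen down
  LT 185: heading 95 -> 280
  -- iteration 6/6 --
  LT 60: heading 280 -> 340
  PD: pen down
  LT 185: heading 340 -> 165
]
FD 18: (-10,-5) -> (-27.387,-0.341) [heading=165, draw]
Final: pos=(-27.387,-0.341), heading=165, 1 segment(s) drawn

Segment endpoints: x in {-27.387, -10}, y in {-5, -0.341}
xmin=-27.387, ymin=-5, xmax=-10, ymax=-0.341

Answer: -27.387 -5 -10 -0.341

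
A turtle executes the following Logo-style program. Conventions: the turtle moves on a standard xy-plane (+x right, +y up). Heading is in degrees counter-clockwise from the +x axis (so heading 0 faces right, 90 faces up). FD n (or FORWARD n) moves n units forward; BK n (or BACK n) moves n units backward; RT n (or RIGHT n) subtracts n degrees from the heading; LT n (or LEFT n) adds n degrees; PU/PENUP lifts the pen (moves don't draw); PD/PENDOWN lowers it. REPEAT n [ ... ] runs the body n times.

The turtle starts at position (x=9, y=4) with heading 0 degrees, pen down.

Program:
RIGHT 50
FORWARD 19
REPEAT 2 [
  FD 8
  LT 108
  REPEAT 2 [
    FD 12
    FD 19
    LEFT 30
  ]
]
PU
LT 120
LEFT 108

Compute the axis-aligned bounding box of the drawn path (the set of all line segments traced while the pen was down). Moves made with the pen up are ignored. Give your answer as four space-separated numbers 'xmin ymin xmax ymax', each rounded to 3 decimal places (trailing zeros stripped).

Executing turtle program step by step:
Start: pos=(9,4), heading=0, pen down
RT 50: heading 0 -> 310
FD 19: (9,4) -> (21.213,-10.555) [heading=310, draw]
REPEAT 2 [
  -- iteration 1/2 --
  FD 8: (21.213,-10.555) -> (26.355,-16.683) [heading=310, draw]
  LT 108: heading 310 -> 58
  REPEAT 2 [
    -- iteration 1/2 --
    FD 12: (26.355,-16.683) -> (32.714,-6.507) [heading=58, draw]
    FD 19: (32.714,-6.507) -> (42.783,9.606) [heading=58, draw]
    LT 30: heading 58 -> 88
    -- iteration 2/2 --
    FD 12: (42.783,9.606) -> (43.202,21.599) [heading=88, draw]
    FD 19: (43.202,21.599) -> (43.865,40.587) [heading=88, draw]
    LT 30: heading 88 -> 118
  ]
  -- iteration 2/2 --
  FD 8: (43.865,40.587) -> (40.109,47.651) [heading=118, draw]
  LT 108: heading 118 -> 226
  REPEAT 2 [
    -- iteration 1/2 --
    FD 12: (40.109,47.651) -> (31.773,39.019) [heading=226, draw]
    FD 19: (31.773,39.019) -> (18.574,25.351) [heading=226, draw]
    LT 30: heading 226 -> 256
    -- iteration 2/2 --
    FD 12: (18.574,25.351) -> (15.671,13.708) [heading=256, draw]
    FD 19: (15.671,13.708) -> (11.075,-4.728) [heading=256, draw]
    LT 30: heading 256 -> 286
  ]
]
PU: pen up
LT 120: heading 286 -> 46
LT 108: heading 46 -> 154
Final: pos=(11.075,-4.728), heading=154, 11 segment(s) drawn

Segment endpoints: x in {9, 11.075, 15.671, 18.574, 21.213, 26.355, 31.773, 32.714, 40.109, 42.783, 43.202, 43.865}, y in {-16.683, -10.555, -6.507, -4.728, 4, 9.606, 13.708, 21.599, 25.351, 39.019, 40.587, 47.651}
xmin=9, ymin=-16.683, xmax=43.865, ymax=47.651

Answer: 9 -16.683 43.865 47.651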